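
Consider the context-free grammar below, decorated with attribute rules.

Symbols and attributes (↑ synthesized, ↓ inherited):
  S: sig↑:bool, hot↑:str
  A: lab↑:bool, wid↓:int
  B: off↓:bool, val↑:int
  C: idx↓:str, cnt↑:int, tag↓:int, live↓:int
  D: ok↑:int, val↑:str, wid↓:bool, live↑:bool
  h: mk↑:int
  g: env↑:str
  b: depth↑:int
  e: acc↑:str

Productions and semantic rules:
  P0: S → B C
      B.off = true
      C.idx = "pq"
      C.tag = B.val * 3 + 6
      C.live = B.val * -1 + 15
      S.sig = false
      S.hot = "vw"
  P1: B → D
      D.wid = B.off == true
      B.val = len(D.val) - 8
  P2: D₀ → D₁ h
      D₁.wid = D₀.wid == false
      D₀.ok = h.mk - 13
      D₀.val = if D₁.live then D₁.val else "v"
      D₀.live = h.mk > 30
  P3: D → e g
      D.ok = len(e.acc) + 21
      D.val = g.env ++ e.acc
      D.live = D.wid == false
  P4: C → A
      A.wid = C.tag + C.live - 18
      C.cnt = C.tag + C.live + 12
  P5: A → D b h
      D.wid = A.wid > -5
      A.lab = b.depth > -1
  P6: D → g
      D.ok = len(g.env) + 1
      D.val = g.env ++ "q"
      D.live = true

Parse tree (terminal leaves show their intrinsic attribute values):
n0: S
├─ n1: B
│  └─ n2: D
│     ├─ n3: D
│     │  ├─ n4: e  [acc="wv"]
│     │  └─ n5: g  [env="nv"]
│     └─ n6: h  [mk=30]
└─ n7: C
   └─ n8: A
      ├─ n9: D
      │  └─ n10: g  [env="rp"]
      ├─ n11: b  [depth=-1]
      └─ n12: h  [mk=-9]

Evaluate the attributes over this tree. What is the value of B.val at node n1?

1. n1.off = true  [true]
2. n2.wid = true  [B.off == true]
3. n3.wid = false  [D₀.wid == false]
4. n4.acc = "wv"  [terminal]
5. n5.env = "nv"  [terminal]
6. n3.ok = 23  [len(e.acc) + 21]
7. n3.val = "nvwv"  [g.env ++ e.acc]
8. n3.live = true  [D.wid == false]
9. n6.mk = 30  [terminal]
10. n2.ok = 17  [h.mk - 13]
11. n2.val = "nvwv"  [if D₁.live then D₁.val else "v"]
12. n2.live = false  [h.mk > 30]
13. n1.val = -4  [len(D.val) - 8]
14. n7.idx = "pq"  ["pq"]
15. n7.tag = -6  [B.val * 3 + 6]
16. n7.live = 19  [B.val * -1 + 15]
17. n8.wid = -5  [C.tag + C.live - 18]
18. n9.wid = false  [A.wid > -5]
19. n10.env = "rp"  [terminal]
20. n9.ok = 3  [len(g.env) + 1]
21. n9.val = "rpq"  [g.env ++ "q"]
22. n9.live = true  [true]
23. n11.depth = -1  [terminal]
24. n12.mk = -9  [terminal]
25. n8.lab = false  [b.depth > -1]
26. n7.cnt = 25  [C.tag + C.live + 12]
27. n0.sig = false  [false]
28. n0.hot = "vw"  ["vw"]

-4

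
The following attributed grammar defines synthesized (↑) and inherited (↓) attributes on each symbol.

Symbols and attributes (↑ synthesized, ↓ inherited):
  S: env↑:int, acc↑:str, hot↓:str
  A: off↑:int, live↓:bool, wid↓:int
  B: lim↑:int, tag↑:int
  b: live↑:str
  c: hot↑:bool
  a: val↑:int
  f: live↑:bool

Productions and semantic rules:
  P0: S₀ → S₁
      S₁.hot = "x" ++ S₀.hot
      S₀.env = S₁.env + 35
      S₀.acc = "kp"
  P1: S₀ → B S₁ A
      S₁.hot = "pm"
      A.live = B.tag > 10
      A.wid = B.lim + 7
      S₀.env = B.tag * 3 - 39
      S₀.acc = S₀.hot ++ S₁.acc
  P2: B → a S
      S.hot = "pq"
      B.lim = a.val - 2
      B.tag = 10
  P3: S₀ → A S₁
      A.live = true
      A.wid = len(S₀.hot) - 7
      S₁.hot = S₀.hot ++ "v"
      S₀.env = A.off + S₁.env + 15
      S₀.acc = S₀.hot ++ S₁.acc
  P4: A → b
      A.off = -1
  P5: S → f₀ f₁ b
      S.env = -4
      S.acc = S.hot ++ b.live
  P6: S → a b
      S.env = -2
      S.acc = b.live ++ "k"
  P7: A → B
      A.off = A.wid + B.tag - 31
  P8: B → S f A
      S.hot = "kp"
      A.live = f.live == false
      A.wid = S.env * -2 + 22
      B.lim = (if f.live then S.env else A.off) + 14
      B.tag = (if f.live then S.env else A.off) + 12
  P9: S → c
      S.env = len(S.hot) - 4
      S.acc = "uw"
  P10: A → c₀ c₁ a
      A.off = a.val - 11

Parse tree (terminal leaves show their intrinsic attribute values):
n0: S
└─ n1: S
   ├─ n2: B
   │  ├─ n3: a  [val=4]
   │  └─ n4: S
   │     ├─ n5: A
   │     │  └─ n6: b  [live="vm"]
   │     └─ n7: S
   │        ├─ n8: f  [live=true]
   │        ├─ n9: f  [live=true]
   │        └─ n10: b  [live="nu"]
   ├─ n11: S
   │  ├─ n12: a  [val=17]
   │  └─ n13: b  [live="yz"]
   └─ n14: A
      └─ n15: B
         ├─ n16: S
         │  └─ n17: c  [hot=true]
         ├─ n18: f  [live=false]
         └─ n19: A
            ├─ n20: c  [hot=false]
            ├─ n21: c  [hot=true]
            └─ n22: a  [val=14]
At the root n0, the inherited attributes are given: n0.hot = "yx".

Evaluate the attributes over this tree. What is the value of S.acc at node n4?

1. n0.hot = "yx"  [given at root]
2. n1.hot = "xyx"  ["x" ++ S₀.hot]
3. n3.val = 4  [terminal]
4. n4.hot = "pq"  ["pq"]
5. n5.live = true  [true]
6. n5.wid = -5  [len(S₀.hot) - 7]
7. n6.live = "vm"  [terminal]
8. n5.off = -1  [-1]
9. n7.hot = "pqv"  [S₀.hot ++ "v"]
10. n8.live = true  [terminal]
11. n9.live = true  [terminal]
12. n10.live = "nu"  [terminal]
13. n7.env = -4  [-4]
14. n7.acc = "pqvnu"  [S.hot ++ b.live]
15. n4.env = 10  [A.off + S₁.env + 15]
16. n4.acc = "pqpqvnu"  [S₀.hot ++ S₁.acc]
17. n2.lim = 2  [a.val - 2]
18. n2.tag = 10  [10]
19. n11.hot = "pm"  ["pm"]
20. n12.val = 17  [terminal]
21. n13.live = "yz"  [terminal]
22. n11.env = -2  [-2]
23. n11.acc = "yzk"  [b.live ++ "k"]
24. n14.live = false  [B.tag > 10]
25. n14.wid = 9  [B.lim + 7]
26. n16.hot = "kp"  ["kp"]
27. n17.hot = true  [terminal]
28. n16.env = -2  [len(S.hot) - 4]
29. n16.acc = "uw"  ["uw"]
30. n18.live = false  [terminal]
31. n19.live = true  [f.live == false]
32. n19.wid = 26  [S.env * -2 + 22]
33. n20.hot = false  [terminal]
34. n21.hot = true  [terminal]
35. n22.val = 14  [terminal]
36. n19.off = 3  [a.val - 11]
37. n15.lim = 17  [(if f.live then S.env else A.off) + 14]
38. n15.tag = 15  [(if f.live then S.env else A.off) + 12]
39. n14.off = -7  [A.wid + B.tag - 31]
40. n1.env = -9  [B.tag * 3 - 39]
41. n1.acc = "xyxyzk"  [S₀.hot ++ S₁.acc]
42. n0.env = 26  [S₁.env + 35]
43. n0.acc = "kp"  ["kp"]

"pqpqvnu"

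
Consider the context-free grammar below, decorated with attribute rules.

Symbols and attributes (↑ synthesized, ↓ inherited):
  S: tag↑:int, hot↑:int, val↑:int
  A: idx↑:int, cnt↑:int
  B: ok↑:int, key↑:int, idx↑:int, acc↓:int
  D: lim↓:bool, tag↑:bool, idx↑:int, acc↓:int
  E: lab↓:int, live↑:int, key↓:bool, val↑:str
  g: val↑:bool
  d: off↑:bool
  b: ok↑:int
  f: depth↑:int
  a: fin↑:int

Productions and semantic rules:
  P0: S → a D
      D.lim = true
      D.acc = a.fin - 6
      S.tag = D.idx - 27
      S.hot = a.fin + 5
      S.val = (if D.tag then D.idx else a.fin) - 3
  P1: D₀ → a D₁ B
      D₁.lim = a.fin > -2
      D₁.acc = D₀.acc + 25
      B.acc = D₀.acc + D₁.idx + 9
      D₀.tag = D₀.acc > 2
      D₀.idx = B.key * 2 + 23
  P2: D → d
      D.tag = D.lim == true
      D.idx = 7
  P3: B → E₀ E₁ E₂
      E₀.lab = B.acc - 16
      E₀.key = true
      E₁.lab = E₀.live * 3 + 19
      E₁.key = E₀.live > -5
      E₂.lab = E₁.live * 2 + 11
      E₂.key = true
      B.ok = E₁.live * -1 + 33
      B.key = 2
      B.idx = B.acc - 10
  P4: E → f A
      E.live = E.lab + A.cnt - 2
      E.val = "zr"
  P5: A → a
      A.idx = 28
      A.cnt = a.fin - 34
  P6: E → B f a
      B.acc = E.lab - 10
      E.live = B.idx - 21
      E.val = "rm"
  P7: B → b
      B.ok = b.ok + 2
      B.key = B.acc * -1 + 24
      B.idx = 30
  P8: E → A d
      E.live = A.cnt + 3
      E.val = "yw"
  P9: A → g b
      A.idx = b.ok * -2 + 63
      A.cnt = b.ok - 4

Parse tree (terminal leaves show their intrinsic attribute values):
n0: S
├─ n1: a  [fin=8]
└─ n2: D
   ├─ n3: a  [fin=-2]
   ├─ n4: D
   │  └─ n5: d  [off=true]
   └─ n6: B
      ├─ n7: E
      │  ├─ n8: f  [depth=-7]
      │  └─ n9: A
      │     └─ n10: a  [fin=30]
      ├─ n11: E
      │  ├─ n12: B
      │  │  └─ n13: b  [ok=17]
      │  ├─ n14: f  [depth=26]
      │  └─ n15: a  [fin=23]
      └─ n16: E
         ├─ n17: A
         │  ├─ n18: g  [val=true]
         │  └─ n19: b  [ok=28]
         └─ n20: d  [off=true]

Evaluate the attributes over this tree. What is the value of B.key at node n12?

27

1. n1.fin = 8  [terminal]
2. n2.lim = true  [true]
3. n2.acc = 2  [a.fin - 6]
4. n3.fin = -2  [terminal]
5. n4.lim = false  [a.fin > -2]
6. n4.acc = 27  [D₀.acc + 25]
7. n5.off = true  [terminal]
8. n4.tag = false  [D.lim == true]
9. n4.idx = 7  [7]
10. n6.acc = 18  [D₀.acc + D₁.idx + 9]
11. n7.lab = 2  [B.acc - 16]
12. n7.key = true  [true]
13. n8.depth = -7  [terminal]
14. n10.fin = 30  [terminal]
15. n9.idx = 28  [28]
16. n9.cnt = -4  [a.fin - 34]
17. n7.live = -4  [E.lab + A.cnt - 2]
18. n7.val = "zr"  ["zr"]
19. n11.lab = 7  [E₀.live * 3 + 19]
20. n11.key = true  [E₀.live > -5]
21. n12.acc = -3  [E.lab - 10]
22. n13.ok = 17  [terminal]
23. n12.ok = 19  [b.ok + 2]
24. n12.key = 27  [B.acc * -1 + 24]
25. n12.idx = 30  [30]
26. n14.depth = 26  [terminal]
27. n15.fin = 23  [terminal]
28. n11.live = 9  [B.idx - 21]
29. n11.val = "rm"  ["rm"]
30. n16.lab = 29  [E₁.live * 2 + 11]
31. n16.key = true  [true]
32. n18.val = true  [terminal]
33. n19.ok = 28  [terminal]
34. n17.idx = 7  [b.ok * -2 + 63]
35. n17.cnt = 24  [b.ok - 4]
36. n20.off = true  [terminal]
37. n16.live = 27  [A.cnt + 3]
38. n16.val = "yw"  ["yw"]
39. n6.ok = 24  [E₁.live * -1 + 33]
40. n6.key = 2  [2]
41. n6.idx = 8  [B.acc - 10]
42. n2.tag = false  [D₀.acc > 2]
43. n2.idx = 27  [B.key * 2 + 23]
44. n0.tag = 0  [D.idx - 27]
45. n0.hot = 13  [a.fin + 5]
46. n0.val = 5  [(if D.tag then D.idx else a.fin) - 3]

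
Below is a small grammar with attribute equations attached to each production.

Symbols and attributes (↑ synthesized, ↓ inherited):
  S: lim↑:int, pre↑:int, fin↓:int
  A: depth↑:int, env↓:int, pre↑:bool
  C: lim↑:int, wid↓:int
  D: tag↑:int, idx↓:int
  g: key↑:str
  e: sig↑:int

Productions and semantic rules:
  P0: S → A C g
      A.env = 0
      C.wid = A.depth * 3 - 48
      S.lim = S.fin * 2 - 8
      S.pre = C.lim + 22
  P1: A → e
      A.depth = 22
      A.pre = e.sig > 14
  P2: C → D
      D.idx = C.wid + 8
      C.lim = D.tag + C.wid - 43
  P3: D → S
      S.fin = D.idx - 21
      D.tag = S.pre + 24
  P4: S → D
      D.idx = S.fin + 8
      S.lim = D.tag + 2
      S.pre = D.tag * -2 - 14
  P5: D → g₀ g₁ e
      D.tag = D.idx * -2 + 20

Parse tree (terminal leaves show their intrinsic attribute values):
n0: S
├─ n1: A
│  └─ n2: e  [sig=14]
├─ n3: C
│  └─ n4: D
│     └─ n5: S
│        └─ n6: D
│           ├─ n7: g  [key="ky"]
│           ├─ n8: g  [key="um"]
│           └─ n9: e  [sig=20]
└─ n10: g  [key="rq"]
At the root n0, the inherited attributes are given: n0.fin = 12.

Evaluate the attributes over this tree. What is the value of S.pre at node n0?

19

1. n0.fin = 12  [given at root]
2. n1.env = 0  [0]
3. n2.sig = 14  [terminal]
4. n1.depth = 22  [22]
5. n1.pre = false  [e.sig > 14]
6. n3.wid = 18  [A.depth * 3 - 48]
7. n4.idx = 26  [C.wid + 8]
8. n5.fin = 5  [D.idx - 21]
9. n6.idx = 13  [S.fin + 8]
10. n7.key = "ky"  [terminal]
11. n8.key = "um"  [terminal]
12. n9.sig = 20  [terminal]
13. n6.tag = -6  [D.idx * -2 + 20]
14. n5.lim = -4  [D.tag + 2]
15. n5.pre = -2  [D.tag * -2 - 14]
16. n4.tag = 22  [S.pre + 24]
17. n3.lim = -3  [D.tag + C.wid - 43]
18. n10.key = "rq"  [terminal]
19. n0.lim = 16  [S.fin * 2 - 8]
20. n0.pre = 19  [C.lim + 22]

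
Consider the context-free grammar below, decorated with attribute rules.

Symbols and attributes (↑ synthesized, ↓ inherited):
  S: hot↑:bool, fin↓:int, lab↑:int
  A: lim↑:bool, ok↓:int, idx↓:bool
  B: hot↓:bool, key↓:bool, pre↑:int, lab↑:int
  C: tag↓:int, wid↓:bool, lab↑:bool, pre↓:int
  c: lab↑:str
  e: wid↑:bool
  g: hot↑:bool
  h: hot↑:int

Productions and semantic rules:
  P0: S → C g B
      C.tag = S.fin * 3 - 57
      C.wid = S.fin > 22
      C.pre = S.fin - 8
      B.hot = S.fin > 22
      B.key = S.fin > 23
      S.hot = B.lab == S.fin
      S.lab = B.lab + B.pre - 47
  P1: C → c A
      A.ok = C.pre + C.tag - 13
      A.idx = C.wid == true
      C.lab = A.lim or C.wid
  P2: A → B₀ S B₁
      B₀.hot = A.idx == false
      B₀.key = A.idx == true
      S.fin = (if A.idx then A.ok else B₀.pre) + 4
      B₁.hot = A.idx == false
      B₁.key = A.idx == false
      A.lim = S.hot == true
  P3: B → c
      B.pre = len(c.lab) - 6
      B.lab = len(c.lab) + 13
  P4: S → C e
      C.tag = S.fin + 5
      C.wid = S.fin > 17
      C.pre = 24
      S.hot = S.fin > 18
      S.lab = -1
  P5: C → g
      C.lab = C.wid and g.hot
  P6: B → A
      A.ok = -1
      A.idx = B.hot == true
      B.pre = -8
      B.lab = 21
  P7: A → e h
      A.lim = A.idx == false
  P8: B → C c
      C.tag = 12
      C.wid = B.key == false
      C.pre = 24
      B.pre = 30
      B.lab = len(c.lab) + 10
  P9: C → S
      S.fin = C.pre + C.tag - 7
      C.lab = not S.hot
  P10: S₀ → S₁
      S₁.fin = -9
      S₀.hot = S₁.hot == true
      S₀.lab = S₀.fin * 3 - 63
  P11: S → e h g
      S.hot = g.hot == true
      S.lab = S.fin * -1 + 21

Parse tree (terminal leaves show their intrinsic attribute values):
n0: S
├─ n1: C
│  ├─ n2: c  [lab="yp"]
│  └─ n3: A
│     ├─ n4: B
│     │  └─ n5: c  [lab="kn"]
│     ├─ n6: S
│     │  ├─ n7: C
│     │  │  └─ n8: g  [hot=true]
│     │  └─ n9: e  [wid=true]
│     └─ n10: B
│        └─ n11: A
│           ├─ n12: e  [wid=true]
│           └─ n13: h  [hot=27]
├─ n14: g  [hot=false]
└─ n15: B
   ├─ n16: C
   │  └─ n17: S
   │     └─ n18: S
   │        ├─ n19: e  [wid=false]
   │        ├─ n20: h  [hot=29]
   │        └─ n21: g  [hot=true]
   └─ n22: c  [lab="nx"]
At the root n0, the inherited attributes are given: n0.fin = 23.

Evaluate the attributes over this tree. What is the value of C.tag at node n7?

1. n0.fin = 23  [given at root]
2. n1.tag = 12  [S.fin * 3 - 57]
3. n1.wid = true  [S.fin > 22]
4. n1.pre = 15  [S.fin - 8]
5. n2.lab = "yp"  [terminal]
6. n3.ok = 14  [C.pre + C.tag - 13]
7. n3.idx = true  [C.wid == true]
8. n4.hot = false  [A.idx == false]
9. n4.key = true  [A.idx == true]
10. n5.lab = "kn"  [terminal]
11. n4.pre = -4  [len(c.lab) - 6]
12. n4.lab = 15  [len(c.lab) + 13]
13. n6.fin = 18  [(if A.idx then A.ok else B₀.pre) + 4]
14. n7.tag = 23  [S.fin + 5]
15. n7.wid = true  [S.fin > 17]
16. n7.pre = 24  [24]
17. n8.hot = true  [terminal]
18. n7.lab = true  [C.wid and g.hot]
19. n9.wid = true  [terminal]
20. n6.hot = false  [S.fin > 18]
21. n6.lab = -1  [-1]
22. n10.hot = false  [A.idx == false]
23. n10.key = false  [A.idx == false]
24. n11.ok = -1  [-1]
25. n11.idx = false  [B.hot == true]
26. n12.wid = true  [terminal]
27. n13.hot = 27  [terminal]
28. n11.lim = true  [A.idx == false]
29. n10.pre = -8  [-8]
30. n10.lab = 21  [21]
31. n3.lim = false  [S.hot == true]
32. n1.lab = true  [A.lim or C.wid]
33. n14.hot = false  [terminal]
34. n15.hot = true  [S.fin > 22]
35. n15.key = false  [S.fin > 23]
36. n16.tag = 12  [12]
37. n16.wid = true  [B.key == false]
38. n16.pre = 24  [24]
39. n17.fin = 29  [C.pre + C.tag - 7]
40. n18.fin = -9  [-9]
41. n19.wid = false  [terminal]
42. n20.hot = 29  [terminal]
43. n21.hot = true  [terminal]
44. n18.hot = true  [g.hot == true]
45. n18.lab = 30  [S.fin * -1 + 21]
46. n17.hot = true  [S₁.hot == true]
47. n17.lab = 24  [S₀.fin * 3 - 63]
48. n16.lab = false  [not S.hot]
49. n22.lab = "nx"  [terminal]
50. n15.pre = 30  [30]
51. n15.lab = 12  [len(c.lab) + 10]
52. n0.hot = false  [B.lab == S.fin]
53. n0.lab = -5  [B.lab + B.pre - 47]

23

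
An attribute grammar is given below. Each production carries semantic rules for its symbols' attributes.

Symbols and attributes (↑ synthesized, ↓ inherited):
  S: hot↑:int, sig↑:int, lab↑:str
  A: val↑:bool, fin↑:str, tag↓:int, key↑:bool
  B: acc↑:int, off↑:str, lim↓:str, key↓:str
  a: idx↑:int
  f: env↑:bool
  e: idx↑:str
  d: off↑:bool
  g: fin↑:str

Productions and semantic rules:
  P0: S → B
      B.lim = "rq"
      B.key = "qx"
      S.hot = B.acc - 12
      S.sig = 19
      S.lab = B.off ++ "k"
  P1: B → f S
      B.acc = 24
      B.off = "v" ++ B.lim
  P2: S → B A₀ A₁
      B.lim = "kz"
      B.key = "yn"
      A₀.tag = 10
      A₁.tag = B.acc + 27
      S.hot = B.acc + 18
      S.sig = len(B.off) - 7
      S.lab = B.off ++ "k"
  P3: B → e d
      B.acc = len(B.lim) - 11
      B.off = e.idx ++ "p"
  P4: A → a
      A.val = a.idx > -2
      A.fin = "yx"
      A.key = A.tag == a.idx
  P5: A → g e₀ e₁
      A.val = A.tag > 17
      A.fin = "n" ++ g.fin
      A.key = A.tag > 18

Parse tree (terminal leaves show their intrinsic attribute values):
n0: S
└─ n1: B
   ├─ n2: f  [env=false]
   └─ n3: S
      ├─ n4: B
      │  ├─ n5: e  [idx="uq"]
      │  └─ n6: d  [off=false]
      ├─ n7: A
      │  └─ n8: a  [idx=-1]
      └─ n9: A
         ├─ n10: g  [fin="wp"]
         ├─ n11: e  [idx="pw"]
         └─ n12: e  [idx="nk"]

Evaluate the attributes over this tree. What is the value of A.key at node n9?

false

1. n1.lim = "rq"  ["rq"]
2. n1.key = "qx"  ["qx"]
3. n2.env = false  [terminal]
4. n4.lim = "kz"  ["kz"]
5. n4.key = "yn"  ["yn"]
6. n5.idx = "uq"  [terminal]
7. n6.off = false  [terminal]
8. n4.acc = -9  [len(B.lim) - 11]
9. n4.off = "uqp"  [e.idx ++ "p"]
10. n7.tag = 10  [10]
11. n8.idx = -1  [terminal]
12. n7.val = true  [a.idx > -2]
13. n7.fin = "yx"  ["yx"]
14. n7.key = false  [A.tag == a.idx]
15. n9.tag = 18  [B.acc + 27]
16. n10.fin = "wp"  [terminal]
17. n11.idx = "pw"  [terminal]
18. n12.idx = "nk"  [terminal]
19. n9.val = true  [A.tag > 17]
20. n9.fin = "nwp"  ["n" ++ g.fin]
21. n9.key = false  [A.tag > 18]
22. n3.hot = 9  [B.acc + 18]
23. n3.sig = -4  [len(B.off) - 7]
24. n3.lab = "uqpk"  [B.off ++ "k"]
25. n1.acc = 24  [24]
26. n1.off = "vrq"  ["v" ++ B.lim]
27. n0.hot = 12  [B.acc - 12]
28. n0.sig = 19  [19]
29. n0.lab = "vrqk"  [B.off ++ "k"]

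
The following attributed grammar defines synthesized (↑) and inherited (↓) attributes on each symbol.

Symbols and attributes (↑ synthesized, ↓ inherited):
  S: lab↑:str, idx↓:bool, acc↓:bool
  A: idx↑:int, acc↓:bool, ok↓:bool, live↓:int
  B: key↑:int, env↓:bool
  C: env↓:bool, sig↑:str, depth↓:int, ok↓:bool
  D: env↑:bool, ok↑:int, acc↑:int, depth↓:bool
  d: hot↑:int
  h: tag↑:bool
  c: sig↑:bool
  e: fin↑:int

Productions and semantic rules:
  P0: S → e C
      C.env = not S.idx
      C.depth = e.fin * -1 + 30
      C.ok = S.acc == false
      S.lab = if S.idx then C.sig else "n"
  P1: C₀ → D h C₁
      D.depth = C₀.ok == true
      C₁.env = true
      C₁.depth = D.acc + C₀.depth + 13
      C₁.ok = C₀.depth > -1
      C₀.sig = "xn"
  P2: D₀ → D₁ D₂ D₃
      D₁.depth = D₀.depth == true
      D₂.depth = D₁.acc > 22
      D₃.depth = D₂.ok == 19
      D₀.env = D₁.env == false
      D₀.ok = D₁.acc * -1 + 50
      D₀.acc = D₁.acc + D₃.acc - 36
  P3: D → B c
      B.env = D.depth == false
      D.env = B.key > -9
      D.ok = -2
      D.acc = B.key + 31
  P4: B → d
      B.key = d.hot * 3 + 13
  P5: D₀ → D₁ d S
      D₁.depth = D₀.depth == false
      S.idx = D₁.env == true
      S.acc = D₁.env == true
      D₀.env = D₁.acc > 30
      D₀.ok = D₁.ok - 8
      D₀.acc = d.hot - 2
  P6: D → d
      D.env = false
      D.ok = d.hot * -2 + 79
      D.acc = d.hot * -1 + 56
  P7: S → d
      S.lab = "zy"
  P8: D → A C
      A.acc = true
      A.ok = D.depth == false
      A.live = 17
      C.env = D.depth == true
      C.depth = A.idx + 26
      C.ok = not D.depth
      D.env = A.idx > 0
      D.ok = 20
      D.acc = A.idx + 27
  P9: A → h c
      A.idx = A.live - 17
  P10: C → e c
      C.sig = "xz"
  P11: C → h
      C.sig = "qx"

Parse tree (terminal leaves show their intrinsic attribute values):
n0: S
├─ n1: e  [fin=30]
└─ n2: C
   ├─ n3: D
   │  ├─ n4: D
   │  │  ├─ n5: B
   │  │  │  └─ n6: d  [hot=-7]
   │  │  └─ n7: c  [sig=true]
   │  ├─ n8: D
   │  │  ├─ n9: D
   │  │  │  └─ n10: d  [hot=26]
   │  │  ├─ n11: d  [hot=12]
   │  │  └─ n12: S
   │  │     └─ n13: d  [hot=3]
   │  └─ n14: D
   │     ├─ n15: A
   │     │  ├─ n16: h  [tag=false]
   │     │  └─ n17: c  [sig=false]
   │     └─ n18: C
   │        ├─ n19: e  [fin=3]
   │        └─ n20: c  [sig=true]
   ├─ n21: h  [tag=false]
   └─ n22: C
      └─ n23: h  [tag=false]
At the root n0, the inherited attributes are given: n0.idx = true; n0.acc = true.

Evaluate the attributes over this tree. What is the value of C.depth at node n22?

1. n0.idx = true  [given at root]
2. n0.acc = true  [given at root]
3. n1.fin = 30  [terminal]
4. n2.env = false  [not S.idx]
5. n2.depth = 0  [e.fin * -1 + 30]
6. n2.ok = false  [S.acc == false]
7. n3.depth = false  [C₀.ok == true]
8. n4.depth = false  [D₀.depth == true]
9. n5.env = true  [D.depth == false]
10. n6.hot = -7  [terminal]
11. n5.key = -8  [d.hot * 3 + 13]
12. n7.sig = true  [terminal]
13. n4.env = true  [B.key > -9]
14. n4.ok = -2  [-2]
15. n4.acc = 23  [B.key + 31]
16. n8.depth = true  [D₁.acc > 22]
17. n9.depth = false  [D₀.depth == false]
18. n10.hot = 26  [terminal]
19. n9.env = false  [false]
20. n9.ok = 27  [d.hot * -2 + 79]
21. n9.acc = 30  [d.hot * -1 + 56]
22. n11.hot = 12  [terminal]
23. n12.idx = false  [D₁.env == true]
24. n12.acc = false  [D₁.env == true]
25. n13.hot = 3  [terminal]
26. n12.lab = "zy"  ["zy"]
27. n8.env = false  [D₁.acc > 30]
28. n8.ok = 19  [D₁.ok - 8]
29. n8.acc = 10  [d.hot - 2]
30. n14.depth = true  [D₂.ok == 19]
31. n15.acc = true  [true]
32. n15.ok = false  [D.depth == false]
33. n15.live = 17  [17]
34. n16.tag = false  [terminal]
35. n17.sig = false  [terminal]
36. n15.idx = 0  [A.live - 17]
37. n18.env = true  [D.depth == true]
38. n18.depth = 26  [A.idx + 26]
39. n18.ok = false  [not D.depth]
40. n19.fin = 3  [terminal]
41. n20.sig = true  [terminal]
42. n18.sig = "xz"  ["xz"]
43. n14.env = false  [A.idx > 0]
44. n14.ok = 20  [20]
45. n14.acc = 27  [A.idx + 27]
46. n3.env = false  [D₁.env == false]
47. n3.ok = 27  [D₁.acc * -1 + 50]
48. n3.acc = 14  [D₁.acc + D₃.acc - 36]
49. n21.tag = false  [terminal]
50. n22.env = true  [true]
51. n22.depth = 27  [D.acc + C₀.depth + 13]
52. n22.ok = true  [C₀.depth > -1]
53. n23.tag = false  [terminal]
54. n22.sig = "qx"  ["qx"]
55. n2.sig = "xn"  ["xn"]
56. n0.lab = "xn"  [if S.idx then C.sig else "n"]

27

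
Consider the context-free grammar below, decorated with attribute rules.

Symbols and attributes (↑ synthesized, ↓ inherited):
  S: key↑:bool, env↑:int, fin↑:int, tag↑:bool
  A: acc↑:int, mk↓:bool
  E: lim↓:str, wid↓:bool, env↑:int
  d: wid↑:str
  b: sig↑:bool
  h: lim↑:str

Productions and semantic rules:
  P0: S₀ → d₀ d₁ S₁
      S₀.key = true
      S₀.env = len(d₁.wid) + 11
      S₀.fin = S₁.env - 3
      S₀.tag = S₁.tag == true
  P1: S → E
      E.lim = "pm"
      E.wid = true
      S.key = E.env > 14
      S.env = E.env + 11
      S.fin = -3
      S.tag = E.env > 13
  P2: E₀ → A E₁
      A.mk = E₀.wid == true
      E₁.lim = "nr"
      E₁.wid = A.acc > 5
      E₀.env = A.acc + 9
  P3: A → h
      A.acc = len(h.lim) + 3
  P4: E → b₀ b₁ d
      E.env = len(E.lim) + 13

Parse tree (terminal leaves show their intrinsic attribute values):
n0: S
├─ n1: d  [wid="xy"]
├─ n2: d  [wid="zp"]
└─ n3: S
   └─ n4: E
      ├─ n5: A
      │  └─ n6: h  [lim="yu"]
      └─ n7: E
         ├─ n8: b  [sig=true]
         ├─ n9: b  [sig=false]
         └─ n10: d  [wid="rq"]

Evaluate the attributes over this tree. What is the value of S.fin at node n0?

1. n1.wid = "xy"  [terminal]
2. n2.wid = "zp"  [terminal]
3. n4.lim = "pm"  ["pm"]
4. n4.wid = true  [true]
5. n5.mk = true  [E₀.wid == true]
6. n6.lim = "yu"  [terminal]
7. n5.acc = 5  [len(h.lim) + 3]
8. n7.lim = "nr"  ["nr"]
9. n7.wid = false  [A.acc > 5]
10. n8.sig = true  [terminal]
11. n9.sig = false  [terminal]
12. n10.wid = "rq"  [terminal]
13. n7.env = 15  [len(E.lim) + 13]
14. n4.env = 14  [A.acc + 9]
15. n3.key = false  [E.env > 14]
16. n3.env = 25  [E.env + 11]
17. n3.fin = -3  [-3]
18. n3.tag = true  [E.env > 13]
19. n0.key = true  [true]
20. n0.env = 13  [len(d₁.wid) + 11]
21. n0.fin = 22  [S₁.env - 3]
22. n0.tag = true  [S₁.tag == true]

22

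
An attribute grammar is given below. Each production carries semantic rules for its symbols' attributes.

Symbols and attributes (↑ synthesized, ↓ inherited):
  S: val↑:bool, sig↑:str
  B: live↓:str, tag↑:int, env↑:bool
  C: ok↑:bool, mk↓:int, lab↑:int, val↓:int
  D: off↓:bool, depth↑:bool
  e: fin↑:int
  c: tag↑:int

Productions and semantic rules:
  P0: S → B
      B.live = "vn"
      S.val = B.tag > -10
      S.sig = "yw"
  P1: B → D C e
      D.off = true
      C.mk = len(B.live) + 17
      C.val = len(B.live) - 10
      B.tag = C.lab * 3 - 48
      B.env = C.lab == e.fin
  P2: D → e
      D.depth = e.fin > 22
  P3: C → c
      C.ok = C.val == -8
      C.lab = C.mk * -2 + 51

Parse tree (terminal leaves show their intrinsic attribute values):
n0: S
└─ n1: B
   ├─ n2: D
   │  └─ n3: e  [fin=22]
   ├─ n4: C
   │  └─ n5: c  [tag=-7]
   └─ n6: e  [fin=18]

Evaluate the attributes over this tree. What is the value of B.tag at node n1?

-9

1. n1.live = "vn"  ["vn"]
2. n2.off = true  [true]
3. n3.fin = 22  [terminal]
4. n2.depth = false  [e.fin > 22]
5. n4.mk = 19  [len(B.live) + 17]
6. n4.val = -8  [len(B.live) - 10]
7. n5.tag = -7  [terminal]
8. n4.ok = true  [C.val == -8]
9. n4.lab = 13  [C.mk * -2 + 51]
10. n6.fin = 18  [terminal]
11. n1.tag = -9  [C.lab * 3 - 48]
12. n1.env = false  [C.lab == e.fin]
13. n0.val = true  [B.tag > -10]
14. n0.sig = "yw"  ["yw"]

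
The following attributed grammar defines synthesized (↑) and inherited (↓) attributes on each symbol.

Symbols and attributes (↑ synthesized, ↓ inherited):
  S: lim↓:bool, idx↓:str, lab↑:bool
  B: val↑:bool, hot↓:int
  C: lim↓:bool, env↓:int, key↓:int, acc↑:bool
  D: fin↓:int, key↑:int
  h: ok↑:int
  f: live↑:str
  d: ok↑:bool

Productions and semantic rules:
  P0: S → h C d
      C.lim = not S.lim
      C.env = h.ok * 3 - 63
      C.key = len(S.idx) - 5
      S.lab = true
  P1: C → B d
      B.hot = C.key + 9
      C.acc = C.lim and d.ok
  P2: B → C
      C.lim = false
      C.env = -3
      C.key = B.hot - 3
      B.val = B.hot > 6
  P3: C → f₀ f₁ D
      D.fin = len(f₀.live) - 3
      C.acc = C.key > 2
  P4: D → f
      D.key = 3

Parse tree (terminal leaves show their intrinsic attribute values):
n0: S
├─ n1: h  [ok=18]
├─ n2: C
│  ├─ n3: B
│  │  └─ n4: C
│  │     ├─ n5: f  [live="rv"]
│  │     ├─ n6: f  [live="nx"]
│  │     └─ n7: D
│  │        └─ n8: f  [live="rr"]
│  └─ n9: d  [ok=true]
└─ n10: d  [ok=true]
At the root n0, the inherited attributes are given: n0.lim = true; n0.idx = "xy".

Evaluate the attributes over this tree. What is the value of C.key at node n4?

3

1. n0.lim = true  [given at root]
2. n0.idx = "xy"  [given at root]
3. n1.ok = 18  [terminal]
4. n2.lim = false  [not S.lim]
5. n2.env = -9  [h.ok * 3 - 63]
6. n2.key = -3  [len(S.idx) - 5]
7. n3.hot = 6  [C.key + 9]
8. n4.lim = false  [false]
9. n4.env = -3  [-3]
10. n4.key = 3  [B.hot - 3]
11. n5.live = "rv"  [terminal]
12. n6.live = "nx"  [terminal]
13. n7.fin = -1  [len(f₀.live) - 3]
14. n8.live = "rr"  [terminal]
15. n7.key = 3  [3]
16. n4.acc = true  [C.key > 2]
17. n3.val = false  [B.hot > 6]
18. n9.ok = true  [terminal]
19. n2.acc = false  [C.lim and d.ok]
20. n10.ok = true  [terminal]
21. n0.lab = true  [true]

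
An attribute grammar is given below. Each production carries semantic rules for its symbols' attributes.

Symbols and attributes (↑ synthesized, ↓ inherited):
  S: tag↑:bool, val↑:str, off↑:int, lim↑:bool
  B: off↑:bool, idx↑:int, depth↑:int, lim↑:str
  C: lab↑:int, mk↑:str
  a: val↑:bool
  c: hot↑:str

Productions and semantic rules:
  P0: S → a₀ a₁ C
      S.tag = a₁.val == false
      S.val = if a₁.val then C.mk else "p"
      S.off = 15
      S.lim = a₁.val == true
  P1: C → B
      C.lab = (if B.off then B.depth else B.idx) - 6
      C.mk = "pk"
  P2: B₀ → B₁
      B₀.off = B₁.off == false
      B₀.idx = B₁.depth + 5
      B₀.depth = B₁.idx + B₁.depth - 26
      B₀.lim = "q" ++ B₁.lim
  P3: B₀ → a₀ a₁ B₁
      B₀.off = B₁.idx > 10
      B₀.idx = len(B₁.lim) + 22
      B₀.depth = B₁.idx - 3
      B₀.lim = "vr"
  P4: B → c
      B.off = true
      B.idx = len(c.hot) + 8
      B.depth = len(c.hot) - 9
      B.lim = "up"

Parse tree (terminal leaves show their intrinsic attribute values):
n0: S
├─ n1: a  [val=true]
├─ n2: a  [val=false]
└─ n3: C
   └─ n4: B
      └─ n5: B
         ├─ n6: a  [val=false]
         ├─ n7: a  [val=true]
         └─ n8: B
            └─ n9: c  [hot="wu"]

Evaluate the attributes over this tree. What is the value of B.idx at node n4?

12

1. n1.val = true  [terminal]
2. n2.val = false  [terminal]
3. n6.val = false  [terminal]
4. n7.val = true  [terminal]
5. n9.hot = "wu"  [terminal]
6. n8.off = true  [true]
7. n8.idx = 10  [len(c.hot) + 8]
8. n8.depth = -7  [len(c.hot) - 9]
9. n8.lim = "up"  ["up"]
10. n5.off = false  [B₁.idx > 10]
11. n5.idx = 24  [len(B₁.lim) + 22]
12. n5.depth = 7  [B₁.idx - 3]
13. n5.lim = "vr"  ["vr"]
14. n4.off = true  [B₁.off == false]
15. n4.idx = 12  [B₁.depth + 5]
16. n4.depth = 5  [B₁.idx + B₁.depth - 26]
17. n4.lim = "qvr"  ["q" ++ B₁.lim]
18. n3.lab = -1  [(if B.off then B.depth else B.idx) - 6]
19. n3.mk = "pk"  ["pk"]
20. n0.tag = true  [a₁.val == false]
21. n0.val = "p"  [if a₁.val then C.mk else "p"]
22. n0.off = 15  [15]
23. n0.lim = false  [a₁.val == true]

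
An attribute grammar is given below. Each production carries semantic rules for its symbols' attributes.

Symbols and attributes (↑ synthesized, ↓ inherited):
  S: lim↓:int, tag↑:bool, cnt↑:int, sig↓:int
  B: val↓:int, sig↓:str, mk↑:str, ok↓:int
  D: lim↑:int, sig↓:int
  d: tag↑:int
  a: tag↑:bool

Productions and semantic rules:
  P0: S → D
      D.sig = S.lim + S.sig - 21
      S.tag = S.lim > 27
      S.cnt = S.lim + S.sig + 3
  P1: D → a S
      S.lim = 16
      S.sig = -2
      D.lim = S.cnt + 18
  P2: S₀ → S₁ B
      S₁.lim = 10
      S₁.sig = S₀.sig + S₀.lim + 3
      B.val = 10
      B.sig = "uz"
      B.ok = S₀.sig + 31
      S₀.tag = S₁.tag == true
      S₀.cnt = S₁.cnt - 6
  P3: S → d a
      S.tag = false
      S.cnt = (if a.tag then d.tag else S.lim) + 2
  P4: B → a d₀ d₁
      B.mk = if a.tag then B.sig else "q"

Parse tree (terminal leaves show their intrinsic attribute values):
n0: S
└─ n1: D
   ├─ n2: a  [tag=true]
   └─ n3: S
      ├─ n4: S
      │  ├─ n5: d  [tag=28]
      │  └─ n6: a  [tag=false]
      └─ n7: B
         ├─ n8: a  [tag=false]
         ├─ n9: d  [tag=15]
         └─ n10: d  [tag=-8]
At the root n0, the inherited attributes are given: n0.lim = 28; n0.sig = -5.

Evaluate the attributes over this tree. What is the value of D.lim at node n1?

24

1. n0.lim = 28  [given at root]
2. n0.sig = -5  [given at root]
3. n1.sig = 2  [S.lim + S.sig - 21]
4. n2.tag = true  [terminal]
5. n3.lim = 16  [16]
6. n3.sig = -2  [-2]
7. n4.lim = 10  [10]
8. n4.sig = 17  [S₀.sig + S₀.lim + 3]
9. n5.tag = 28  [terminal]
10. n6.tag = false  [terminal]
11. n4.tag = false  [false]
12. n4.cnt = 12  [(if a.tag then d.tag else S.lim) + 2]
13. n7.val = 10  [10]
14. n7.sig = "uz"  ["uz"]
15. n7.ok = 29  [S₀.sig + 31]
16. n8.tag = false  [terminal]
17. n9.tag = 15  [terminal]
18. n10.tag = -8  [terminal]
19. n7.mk = "q"  [if a.tag then B.sig else "q"]
20. n3.tag = false  [S₁.tag == true]
21. n3.cnt = 6  [S₁.cnt - 6]
22. n1.lim = 24  [S.cnt + 18]
23. n0.tag = true  [S.lim > 27]
24. n0.cnt = 26  [S.lim + S.sig + 3]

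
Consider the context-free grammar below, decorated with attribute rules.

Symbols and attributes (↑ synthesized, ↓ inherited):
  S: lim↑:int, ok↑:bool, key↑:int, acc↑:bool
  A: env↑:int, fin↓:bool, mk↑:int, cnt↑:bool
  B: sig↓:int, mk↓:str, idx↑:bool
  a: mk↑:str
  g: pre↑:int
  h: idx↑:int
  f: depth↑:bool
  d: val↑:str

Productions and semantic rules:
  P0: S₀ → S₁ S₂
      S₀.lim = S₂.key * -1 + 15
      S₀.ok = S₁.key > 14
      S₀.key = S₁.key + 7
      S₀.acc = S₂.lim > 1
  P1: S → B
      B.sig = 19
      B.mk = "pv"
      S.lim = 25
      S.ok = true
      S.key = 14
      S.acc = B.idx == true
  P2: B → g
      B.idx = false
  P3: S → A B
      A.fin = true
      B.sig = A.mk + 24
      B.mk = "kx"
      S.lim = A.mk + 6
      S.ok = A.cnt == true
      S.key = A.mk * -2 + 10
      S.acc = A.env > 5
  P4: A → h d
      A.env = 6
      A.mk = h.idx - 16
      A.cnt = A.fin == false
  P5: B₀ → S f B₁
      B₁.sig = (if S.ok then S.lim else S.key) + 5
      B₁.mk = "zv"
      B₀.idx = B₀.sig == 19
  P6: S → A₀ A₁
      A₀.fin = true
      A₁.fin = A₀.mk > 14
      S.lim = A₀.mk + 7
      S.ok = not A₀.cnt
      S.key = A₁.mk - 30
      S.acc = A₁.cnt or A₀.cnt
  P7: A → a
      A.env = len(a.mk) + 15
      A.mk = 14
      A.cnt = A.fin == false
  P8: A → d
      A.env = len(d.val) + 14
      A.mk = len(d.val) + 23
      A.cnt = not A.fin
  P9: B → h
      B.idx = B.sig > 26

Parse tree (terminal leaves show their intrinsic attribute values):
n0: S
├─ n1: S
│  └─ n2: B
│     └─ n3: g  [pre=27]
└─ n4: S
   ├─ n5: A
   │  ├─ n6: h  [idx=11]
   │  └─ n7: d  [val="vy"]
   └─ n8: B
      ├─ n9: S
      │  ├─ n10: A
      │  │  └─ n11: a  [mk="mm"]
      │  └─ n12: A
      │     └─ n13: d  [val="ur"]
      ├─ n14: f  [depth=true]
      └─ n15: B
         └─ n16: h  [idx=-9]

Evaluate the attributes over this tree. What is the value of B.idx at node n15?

false

1. n2.sig = 19  [19]
2. n2.mk = "pv"  ["pv"]
3. n3.pre = 27  [terminal]
4. n2.idx = false  [false]
5. n1.lim = 25  [25]
6. n1.ok = true  [true]
7. n1.key = 14  [14]
8. n1.acc = false  [B.idx == true]
9. n5.fin = true  [true]
10. n6.idx = 11  [terminal]
11. n7.val = "vy"  [terminal]
12. n5.env = 6  [6]
13. n5.mk = -5  [h.idx - 16]
14. n5.cnt = false  [A.fin == false]
15. n8.sig = 19  [A.mk + 24]
16. n8.mk = "kx"  ["kx"]
17. n10.fin = true  [true]
18. n11.mk = "mm"  [terminal]
19. n10.env = 17  [len(a.mk) + 15]
20. n10.mk = 14  [14]
21. n10.cnt = false  [A.fin == false]
22. n12.fin = false  [A₀.mk > 14]
23. n13.val = "ur"  [terminal]
24. n12.env = 16  [len(d.val) + 14]
25. n12.mk = 25  [len(d.val) + 23]
26. n12.cnt = true  [not A.fin]
27. n9.lim = 21  [A₀.mk + 7]
28. n9.ok = true  [not A₀.cnt]
29. n9.key = -5  [A₁.mk - 30]
30. n9.acc = true  [A₁.cnt or A₀.cnt]
31. n14.depth = true  [terminal]
32. n15.sig = 26  [(if S.ok then S.lim else S.key) + 5]
33. n15.mk = "zv"  ["zv"]
34. n16.idx = -9  [terminal]
35. n15.idx = false  [B.sig > 26]
36. n8.idx = true  [B₀.sig == 19]
37. n4.lim = 1  [A.mk + 6]
38. n4.ok = false  [A.cnt == true]
39. n4.key = 20  [A.mk * -2 + 10]
40. n4.acc = true  [A.env > 5]
41. n0.lim = -5  [S₂.key * -1 + 15]
42. n0.ok = false  [S₁.key > 14]
43. n0.key = 21  [S₁.key + 7]
44. n0.acc = false  [S₂.lim > 1]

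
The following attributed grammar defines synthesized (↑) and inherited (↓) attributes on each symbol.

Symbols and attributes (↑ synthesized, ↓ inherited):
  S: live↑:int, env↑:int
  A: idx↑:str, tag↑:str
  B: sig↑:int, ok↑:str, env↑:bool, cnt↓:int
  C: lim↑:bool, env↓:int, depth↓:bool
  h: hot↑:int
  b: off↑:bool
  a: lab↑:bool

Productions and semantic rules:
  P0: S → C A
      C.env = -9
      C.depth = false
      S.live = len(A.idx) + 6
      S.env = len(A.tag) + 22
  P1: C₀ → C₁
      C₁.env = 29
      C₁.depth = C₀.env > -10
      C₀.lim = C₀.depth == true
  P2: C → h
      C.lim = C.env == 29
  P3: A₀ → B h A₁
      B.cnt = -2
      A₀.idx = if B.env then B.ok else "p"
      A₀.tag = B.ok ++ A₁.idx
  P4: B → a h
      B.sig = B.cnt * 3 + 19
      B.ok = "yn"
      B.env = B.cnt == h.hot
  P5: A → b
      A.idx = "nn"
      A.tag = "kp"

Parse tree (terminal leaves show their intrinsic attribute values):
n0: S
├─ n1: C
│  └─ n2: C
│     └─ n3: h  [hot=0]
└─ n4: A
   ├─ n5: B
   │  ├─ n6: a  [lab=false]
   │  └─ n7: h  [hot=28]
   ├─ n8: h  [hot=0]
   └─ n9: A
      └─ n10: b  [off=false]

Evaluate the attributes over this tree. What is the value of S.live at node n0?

1. n1.env = -9  [-9]
2. n1.depth = false  [false]
3. n2.env = 29  [29]
4. n2.depth = true  [C₀.env > -10]
5. n3.hot = 0  [terminal]
6. n2.lim = true  [C.env == 29]
7. n1.lim = false  [C₀.depth == true]
8. n5.cnt = -2  [-2]
9. n6.lab = false  [terminal]
10. n7.hot = 28  [terminal]
11. n5.sig = 13  [B.cnt * 3 + 19]
12. n5.ok = "yn"  ["yn"]
13. n5.env = false  [B.cnt == h.hot]
14. n8.hot = 0  [terminal]
15. n10.off = false  [terminal]
16. n9.idx = "nn"  ["nn"]
17. n9.tag = "kp"  ["kp"]
18. n4.idx = "p"  [if B.env then B.ok else "p"]
19. n4.tag = "ynnn"  [B.ok ++ A₁.idx]
20. n0.live = 7  [len(A.idx) + 6]
21. n0.env = 26  [len(A.tag) + 22]

7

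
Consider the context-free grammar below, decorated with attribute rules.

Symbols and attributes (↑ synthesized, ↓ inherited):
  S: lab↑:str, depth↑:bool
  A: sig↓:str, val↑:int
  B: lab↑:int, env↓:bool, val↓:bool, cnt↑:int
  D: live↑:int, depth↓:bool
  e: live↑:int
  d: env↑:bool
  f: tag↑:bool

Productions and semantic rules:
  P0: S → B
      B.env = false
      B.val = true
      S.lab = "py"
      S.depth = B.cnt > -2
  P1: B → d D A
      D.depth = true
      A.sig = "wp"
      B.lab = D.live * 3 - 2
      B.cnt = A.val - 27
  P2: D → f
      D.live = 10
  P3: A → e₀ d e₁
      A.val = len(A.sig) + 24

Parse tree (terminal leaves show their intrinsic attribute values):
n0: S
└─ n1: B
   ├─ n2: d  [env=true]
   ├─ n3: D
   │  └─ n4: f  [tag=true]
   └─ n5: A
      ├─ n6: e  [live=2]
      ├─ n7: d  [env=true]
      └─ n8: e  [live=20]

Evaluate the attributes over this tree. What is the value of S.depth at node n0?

true

1. n1.env = false  [false]
2. n1.val = true  [true]
3. n2.env = true  [terminal]
4. n3.depth = true  [true]
5. n4.tag = true  [terminal]
6. n3.live = 10  [10]
7. n5.sig = "wp"  ["wp"]
8. n6.live = 2  [terminal]
9. n7.env = true  [terminal]
10. n8.live = 20  [terminal]
11. n5.val = 26  [len(A.sig) + 24]
12. n1.lab = 28  [D.live * 3 - 2]
13. n1.cnt = -1  [A.val - 27]
14. n0.lab = "py"  ["py"]
15. n0.depth = true  [B.cnt > -2]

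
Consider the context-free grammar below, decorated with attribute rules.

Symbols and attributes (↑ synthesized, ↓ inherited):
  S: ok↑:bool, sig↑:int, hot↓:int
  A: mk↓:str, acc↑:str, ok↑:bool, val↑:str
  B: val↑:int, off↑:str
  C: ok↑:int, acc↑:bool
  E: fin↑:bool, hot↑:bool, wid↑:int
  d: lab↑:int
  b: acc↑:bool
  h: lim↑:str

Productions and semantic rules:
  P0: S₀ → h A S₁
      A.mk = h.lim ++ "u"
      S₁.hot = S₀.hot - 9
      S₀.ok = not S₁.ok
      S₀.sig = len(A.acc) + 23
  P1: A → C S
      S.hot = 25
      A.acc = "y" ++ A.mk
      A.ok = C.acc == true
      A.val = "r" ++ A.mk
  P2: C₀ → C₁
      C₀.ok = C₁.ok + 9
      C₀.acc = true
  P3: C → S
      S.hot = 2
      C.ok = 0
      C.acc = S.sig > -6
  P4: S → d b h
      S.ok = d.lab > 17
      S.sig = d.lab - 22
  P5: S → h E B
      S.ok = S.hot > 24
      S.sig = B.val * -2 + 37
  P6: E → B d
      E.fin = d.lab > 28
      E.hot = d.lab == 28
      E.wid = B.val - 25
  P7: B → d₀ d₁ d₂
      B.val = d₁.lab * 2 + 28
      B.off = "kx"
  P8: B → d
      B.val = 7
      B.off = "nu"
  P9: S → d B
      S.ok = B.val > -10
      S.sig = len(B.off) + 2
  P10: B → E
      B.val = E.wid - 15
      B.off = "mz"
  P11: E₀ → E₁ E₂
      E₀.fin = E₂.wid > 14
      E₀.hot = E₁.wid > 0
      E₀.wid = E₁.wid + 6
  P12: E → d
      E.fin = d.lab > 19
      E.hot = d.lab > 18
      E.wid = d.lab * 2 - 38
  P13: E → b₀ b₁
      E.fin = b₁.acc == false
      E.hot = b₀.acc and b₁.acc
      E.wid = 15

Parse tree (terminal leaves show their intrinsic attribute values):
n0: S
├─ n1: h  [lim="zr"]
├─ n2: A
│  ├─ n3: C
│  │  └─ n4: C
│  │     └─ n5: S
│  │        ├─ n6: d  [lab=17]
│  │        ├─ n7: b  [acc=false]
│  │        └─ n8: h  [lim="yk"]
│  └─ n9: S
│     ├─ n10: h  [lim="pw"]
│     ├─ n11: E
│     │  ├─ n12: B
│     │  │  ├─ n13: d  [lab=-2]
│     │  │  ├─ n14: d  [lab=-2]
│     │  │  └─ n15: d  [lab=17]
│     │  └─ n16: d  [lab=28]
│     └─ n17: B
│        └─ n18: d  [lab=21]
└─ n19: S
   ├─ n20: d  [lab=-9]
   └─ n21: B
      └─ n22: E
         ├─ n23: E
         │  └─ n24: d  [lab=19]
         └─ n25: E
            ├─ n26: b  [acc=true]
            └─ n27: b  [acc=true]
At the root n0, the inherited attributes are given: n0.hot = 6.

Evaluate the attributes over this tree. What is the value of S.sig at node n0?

27

1. n0.hot = 6  [given at root]
2. n1.lim = "zr"  [terminal]
3. n2.mk = "zru"  [h.lim ++ "u"]
4. n5.hot = 2  [2]
5. n6.lab = 17  [terminal]
6. n7.acc = false  [terminal]
7. n8.lim = "yk"  [terminal]
8. n5.ok = false  [d.lab > 17]
9. n5.sig = -5  [d.lab - 22]
10. n4.ok = 0  [0]
11. n4.acc = true  [S.sig > -6]
12. n3.ok = 9  [C₁.ok + 9]
13. n3.acc = true  [true]
14. n9.hot = 25  [25]
15. n10.lim = "pw"  [terminal]
16. n13.lab = -2  [terminal]
17. n14.lab = -2  [terminal]
18. n15.lab = 17  [terminal]
19. n12.val = 24  [d₁.lab * 2 + 28]
20. n12.off = "kx"  ["kx"]
21. n16.lab = 28  [terminal]
22. n11.fin = false  [d.lab > 28]
23. n11.hot = true  [d.lab == 28]
24. n11.wid = -1  [B.val - 25]
25. n18.lab = 21  [terminal]
26. n17.val = 7  [7]
27. n17.off = "nu"  ["nu"]
28. n9.ok = true  [S.hot > 24]
29. n9.sig = 23  [B.val * -2 + 37]
30. n2.acc = "yzru"  ["y" ++ A.mk]
31. n2.ok = true  [C.acc == true]
32. n2.val = "rzru"  ["r" ++ A.mk]
33. n19.hot = -3  [S₀.hot - 9]
34. n20.lab = -9  [terminal]
35. n24.lab = 19  [terminal]
36. n23.fin = false  [d.lab > 19]
37. n23.hot = true  [d.lab > 18]
38. n23.wid = 0  [d.lab * 2 - 38]
39. n26.acc = true  [terminal]
40. n27.acc = true  [terminal]
41. n25.fin = false  [b₁.acc == false]
42. n25.hot = true  [b₀.acc and b₁.acc]
43. n25.wid = 15  [15]
44. n22.fin = true  [E₂.wid > 14]
45. n22.hot = false  [E₁.wid > 0]
46. n22.wid = 6  [E₁.wid + 6]
47. n21.val = -9  [E.wid - 15]
48. n21.off = "mz"  ["mz"]
49. n19.ok = true  [B.val > -10]
50. n19.sig = 4  [len(B.off) + 2]
51. n0.ok = false  [not S₁.ok]
52. n0.sig = 27  [len(A.acc) + 23]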